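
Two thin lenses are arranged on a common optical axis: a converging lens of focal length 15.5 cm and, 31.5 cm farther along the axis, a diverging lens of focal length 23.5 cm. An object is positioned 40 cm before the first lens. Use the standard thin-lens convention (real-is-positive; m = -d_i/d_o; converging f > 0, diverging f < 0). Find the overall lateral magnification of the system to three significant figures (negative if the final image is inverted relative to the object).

Lens 1: 1/d_i1 = 1/f_1 - 1/d_o1 = 1/15.5 - 1/40 = 0.03952 cm^-1, so d_i1 = 25.306 cm.
m_1 = -(25.306)/40 = -0.6327.
The intermediate image is 25.306 cm to the right of lens 1, so d_o2 = L - d_i1 = 31.5 - 25.306 = 6.194 cm.
Lens 2: 1/d_i2 = 1/f_2 - 1/d_o2 = 1/(-23.5) - 1/(6.194) = -0.20400 cm^-1, so d_i2 = -4.902 cm.
m_2 = -(-4.902)/(6.194) = 0.7914.
The system's lateral magnification is m_1 m_2 = (-0.6327)(0.7914) = -0.5007.

-0.501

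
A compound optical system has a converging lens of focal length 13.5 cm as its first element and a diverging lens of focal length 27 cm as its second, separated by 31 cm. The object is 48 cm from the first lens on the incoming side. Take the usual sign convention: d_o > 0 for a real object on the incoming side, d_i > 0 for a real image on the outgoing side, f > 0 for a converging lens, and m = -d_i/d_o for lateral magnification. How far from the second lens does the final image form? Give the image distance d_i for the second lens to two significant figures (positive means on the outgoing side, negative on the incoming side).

-8.4 cm

First lens: d_i1 = 1/(1/13.5 - 1/48) = 18.783 cm.
The intermediate image is 18.783 cm to the right of lens 1, so d_o2 = L - d_i1 = 31 - 18.783 = 12.217 cm.
Second lens: d_i2 = 1/(1/(-27) - 1/(12.217)) = -8.411 cm.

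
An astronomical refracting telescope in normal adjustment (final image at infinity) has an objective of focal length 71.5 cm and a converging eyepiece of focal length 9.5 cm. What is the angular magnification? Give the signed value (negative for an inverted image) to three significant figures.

M = -f_obj/f_eye = -71.5/(9.5) = -7.526.

-7.53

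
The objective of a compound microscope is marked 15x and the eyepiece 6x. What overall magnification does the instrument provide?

The overall magnification of a compound microscope is the product of the objective and eyepiece magnifications:
M = M_obj x M_eye = 15 x 6 = 90.

90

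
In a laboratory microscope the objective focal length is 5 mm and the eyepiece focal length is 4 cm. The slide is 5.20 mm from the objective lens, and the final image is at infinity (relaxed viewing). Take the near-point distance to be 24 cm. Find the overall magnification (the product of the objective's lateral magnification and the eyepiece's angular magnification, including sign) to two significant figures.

-150

Convert to cm: f_obj = 5 mm = 0.5 cm; d_o = 5.20 mm = 0.52 cm.
Objective: 1/d_i = 1/f_obj - 1/d_o = 1/0.5 - 1/0.52 = 0.07692 cm^-1, so d_i = 13.000 cm.
m_obj = -d_i/d_o = -13.000/0.52 = -25.000.
Eyepiece angular magnification (image at infinity): M_eye = D/f_e = 24/4 = 6.000.
Overall M = m_obj x M_eye = (-25.000)(6.000) = -150.00.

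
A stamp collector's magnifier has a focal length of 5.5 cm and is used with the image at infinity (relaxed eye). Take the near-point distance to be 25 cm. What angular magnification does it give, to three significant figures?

M = D/f = 25/5.5 = 4.545.

4.55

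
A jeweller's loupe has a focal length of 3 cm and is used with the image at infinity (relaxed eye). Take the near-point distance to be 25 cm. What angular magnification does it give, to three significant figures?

M = D/f = 25/3 = 8.333.

8.33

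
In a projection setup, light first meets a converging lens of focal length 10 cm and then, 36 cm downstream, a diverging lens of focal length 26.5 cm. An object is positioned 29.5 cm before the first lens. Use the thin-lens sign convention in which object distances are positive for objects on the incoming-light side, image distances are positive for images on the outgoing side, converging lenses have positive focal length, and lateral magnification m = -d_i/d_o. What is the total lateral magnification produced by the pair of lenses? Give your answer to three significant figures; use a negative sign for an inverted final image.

-0.287

Applying the thin-lens equation to the first lens, 1/10 = 1/29.5 + 1/d_i1, which gives d_i1 = 15.128 cm.
Its lateral magnification is m_1 = -d_i1/d_o1 = -(15.128)/29.5 = -0.5128.
The intermediate image is 15.128 cm to the right of lens 1, so d_o2 = L - d_i1 = 36 - 15.128 = 20.872 cm.
Applying the thin-lens equation again with f_2 = -26.5 cm and d_o2 = 20.872 cm gives d_i2 = -11.676 cm.
m_2 = -(-11.676)/(20.872) = 0.5594.
Overall magnification: m = m_1 m_2 = -0.2869.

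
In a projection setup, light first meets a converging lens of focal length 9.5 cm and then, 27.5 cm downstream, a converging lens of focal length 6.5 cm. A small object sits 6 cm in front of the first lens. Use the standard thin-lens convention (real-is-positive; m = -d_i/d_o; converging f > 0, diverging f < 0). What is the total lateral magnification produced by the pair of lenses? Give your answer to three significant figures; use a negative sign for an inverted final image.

-0.473

Lens 1: 1/d_i1 = 1/f_1 - 1/d_o1 = 1/9.5 - 1/6 = -0.06140 cm^-1, so d_i1 = -16.286 cm.
m_1 = -(-16.286)/6 = 2.7143.
The intermediate image is virtual, 16.286 cm to the left of lens 1, so d_o2 = L - d_i1 = 27.5 - (-16.286) = 43.786 cm.
Lens 2: 1/d_i2 = 1/f_2 - 1/d_o2 = 1/6.5 - 1/(43.786) = 0.13101 cm^-1, so d_i2 = 7.633 cm.
m_2 = -(7.633)/(43.786) = -0.1743.
Overall magnification: m = m_1 m_2 = -0.4732.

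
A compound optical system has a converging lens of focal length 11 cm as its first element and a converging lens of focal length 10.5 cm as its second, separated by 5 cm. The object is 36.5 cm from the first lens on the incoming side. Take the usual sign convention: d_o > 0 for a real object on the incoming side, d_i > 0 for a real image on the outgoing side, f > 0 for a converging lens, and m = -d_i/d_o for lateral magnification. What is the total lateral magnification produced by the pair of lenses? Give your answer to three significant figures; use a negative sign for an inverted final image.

-0.213

Applying the thin-lens equation to the first lens, 1/11 = 1/36.5 + 1/d_i1, which gives d_i1 = 15.745 cm.
Its lateral magnification is m_1 = -d_i1/d_o1 = -(15.745)/36.5 = -0.4314.
This image would form 15.745 cm past lens 1, i.e. 10.745 cm beyond lens 2, so it is a virtual object for lens 2: d_o2 = 5 - 15.745 = -10.745 cm.
Applying the thin-lens equation again with f_2 = 10.5 cm and d_o2 = -10.745 cm gives d_i2 = 5.311 cm.
m_2 = -(5.311)/(-10.745) = 0.4942.
Overall magnification: m = m_1 m_2 = -0.2132.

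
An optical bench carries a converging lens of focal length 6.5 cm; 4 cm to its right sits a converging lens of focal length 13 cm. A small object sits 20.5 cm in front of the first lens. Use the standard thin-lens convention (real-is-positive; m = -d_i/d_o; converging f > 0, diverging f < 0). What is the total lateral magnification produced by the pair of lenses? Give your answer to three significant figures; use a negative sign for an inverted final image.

-0.326

Lens 1: 1/d_i1 = 1/f_1 - 1/d_o1 = 1/6.5 - 1/20.5 = 0.10507 cm^-1, so d_i1 = 9.518 cm.
m_1 = -(9.518)/20.5 = -0.4643.
This image would form 9.518 cm past lens 1, i.e. 5.518 cm beyond lens 2, so it is a virtual object for lens 2: d_o2 = 4 - 9.518 = -5.518 cm.
Lens 2: 1/d_i2 = 1/f_2 - 1/d_o2 = 1/13 - 1/(-5.518) = 0.25815 cm^-1, so d_i2 = 3.874 cm.
m_2 = -(3.874)/(-5.518) = 0.7020.
Total m = m_1 x m_2 = (-0.4643)(0.7020) = -0.3259.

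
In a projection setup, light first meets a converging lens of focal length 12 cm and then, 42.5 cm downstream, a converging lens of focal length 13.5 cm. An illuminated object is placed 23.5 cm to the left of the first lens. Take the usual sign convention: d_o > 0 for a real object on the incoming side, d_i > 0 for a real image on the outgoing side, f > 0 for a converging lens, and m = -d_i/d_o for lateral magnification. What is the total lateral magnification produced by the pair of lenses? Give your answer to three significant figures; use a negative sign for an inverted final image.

Lens 1: 1/d_i1 = 1/f_1 - 1/d_o1 = 1/12 - 1/23.5 = 0.04078 cm^-1, so d_i1 = 24.522 cm.
m_1 = -(24.522)/23.5 = -1.0435.
Object distance for lens 2: d_o2 = 42.5 - 24.522 = 17.978 cm.
Lens 2: 1/d_i2 = 1/f_2 - 1/d_o2 = 1/13.5 - 1/(17.978) = 0.01845 cm^-1, so d_i2 = 54.197 cm.
m_2 = -(54.197)/(17.978) = -3.0146.
Overall magnification: m = m_1 m_2 = 3.1456.

3.15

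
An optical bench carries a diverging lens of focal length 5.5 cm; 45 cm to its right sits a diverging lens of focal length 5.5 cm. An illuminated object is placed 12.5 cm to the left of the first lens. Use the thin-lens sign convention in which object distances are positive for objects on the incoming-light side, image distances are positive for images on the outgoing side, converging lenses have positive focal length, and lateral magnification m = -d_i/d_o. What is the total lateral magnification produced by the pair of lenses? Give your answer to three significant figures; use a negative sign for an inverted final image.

0.0309

Applying the thin-lens equation to the first lens, 1/(-5.5) = 1/12.5 + 1/d_i1, which gives d_i1 = -3.819 cm.
Its lateral magnification is m_1 = -d_i1/d_o1 = -(-3.819)/12.5 = 0.3056.
The intermediate image is virtual, 3.819 cm to the left of lens 1, so d_o2 = L - d_i1 = 45 - (-3.819) = 48.819 cm.
Applying the thin-lens equation again with f_2 = -5.5 cm and d_o2 = 48.819 cm gives d_i2 = -4.943 cm.
m_2 = -(-4.943)/(48.819) = 0.1013.
Total m = m_1 x m_2 = (0.3056)(0.1013) = 0.0309.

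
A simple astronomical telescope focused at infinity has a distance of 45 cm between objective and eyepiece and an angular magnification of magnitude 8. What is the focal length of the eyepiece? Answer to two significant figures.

In normal adjustment the tube length equals f_obj + f_eye and |M| = f_obj/f_eye.
So f_obj = 8 f_eye and 8 f_eye + f_eye = 45 cm, giving f_eye = 45/9 = 5.000 cm and f_obj = 40.000 cm.

5.0 cm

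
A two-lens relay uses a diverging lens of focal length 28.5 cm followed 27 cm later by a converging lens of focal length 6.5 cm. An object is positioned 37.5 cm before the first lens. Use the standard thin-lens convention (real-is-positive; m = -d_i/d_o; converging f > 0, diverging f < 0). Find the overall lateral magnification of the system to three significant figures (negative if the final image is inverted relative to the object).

Applying the thin-lens equation to the first lens, 1/(-28.5) = 1/37.5 + 1/d_i1, which gives d_i1 = -16.193 cm.
Its lateral magnification is m_1 = -d_i1/d_o1 = -(-16.193)/37.5 = 0.4318.
With d_i1 < 0 the first image is virtual and lies on the object side; the object distance for lens 2 is d_o2 = 27 - (-16.193) = 43.193 cm.
Applying the thin-lens equation again with f_2 = 6.5 cm and d_o2 = 43.193 cm gives d_i2 = 7.651 cm.
m_2 = -(7.651)/(43.193) = -0.1771.
The system's lateral magnification is m_1 m_2 = (0.4318)(-0.1771) = -0.0765.

-0.0765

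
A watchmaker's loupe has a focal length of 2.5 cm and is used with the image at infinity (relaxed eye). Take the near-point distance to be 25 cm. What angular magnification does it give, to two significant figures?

10

M = D/f = 25/2.5 = 10.000.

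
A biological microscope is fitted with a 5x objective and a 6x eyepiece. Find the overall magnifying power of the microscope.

30

The overall magnification of a compound microscope is the product of the objective and eyepiece magnifications:
M = M_obj x M_eye = 5 x 6 = 30.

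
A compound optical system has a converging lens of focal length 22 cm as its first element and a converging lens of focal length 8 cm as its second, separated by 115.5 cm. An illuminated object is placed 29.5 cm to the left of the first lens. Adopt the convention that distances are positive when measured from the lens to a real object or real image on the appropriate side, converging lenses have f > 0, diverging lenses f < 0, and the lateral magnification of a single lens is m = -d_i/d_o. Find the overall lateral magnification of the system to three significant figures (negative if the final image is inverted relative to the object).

Lens 1: 1/d_i1 = 1/f_1 - 1/d_o1 = 1/22 - 1/29.5 = 0.01156 cm^-1, so d_i1 = 86.533 cm.
m_1 = -(86.533)/29.5 = -2.9333.
That image sits 28.967 cm in front of the second lens, so d_o2 = 28.967 cm.
Lens 2: 1/d_i2 = 1/f_2 - 1/d_o2 = 1/8 - 1/(28.967) = 0.09048 cm^-1, so d_i2 = 11.052 cm.
m_2 = -(11.052)/(28.967) = -0.3816.
Total m = m_1 x m_2 = (-2.9333)(-0.3816) = 1.1192.

1.12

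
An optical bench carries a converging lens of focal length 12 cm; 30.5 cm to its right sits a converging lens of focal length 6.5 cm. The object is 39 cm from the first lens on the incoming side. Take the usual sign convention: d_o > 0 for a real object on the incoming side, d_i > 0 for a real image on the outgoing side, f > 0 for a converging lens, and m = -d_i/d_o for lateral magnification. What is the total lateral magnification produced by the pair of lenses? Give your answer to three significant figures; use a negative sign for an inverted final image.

0.433

Applying the thin-lens equation to the first lens, 1/12 = 1/39 + 1/d_i1, which gives d_i1 = 17.333 cm.
Its lateral magnification is m_1 = -d_i1/d_o1 = -(17.333)/39 = -0.4444.
Object distance for lens 2: d_o2 = 30.5 - 17.333 = 13.167 cm.
Applying the thin-lens equation again with f_2 = 6.5 cm and d_o2 = 13.167 cm gives d_i2 = 12.838 cm.
m_2 = -(12.838)/(13.167) = -0.9750.
Total m = m_1 x m_2 = (-0.4444)(-0.9750) = 0.4333.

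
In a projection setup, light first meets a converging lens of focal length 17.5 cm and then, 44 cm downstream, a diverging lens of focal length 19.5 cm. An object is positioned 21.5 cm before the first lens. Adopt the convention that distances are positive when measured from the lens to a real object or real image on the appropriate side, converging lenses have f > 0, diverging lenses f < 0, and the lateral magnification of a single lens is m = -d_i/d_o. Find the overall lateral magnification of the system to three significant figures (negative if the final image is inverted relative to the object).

Lens 1: 1/d_i1 = 1/f_1 - 1/d_o1 = 1/17.5 - 1/21.5 = 0.01063 cm^-1, so d_i1 = 94.063 cm.
m_1 = -(94.063)/21.5 = -4.3750.
This image would form 94.063 cm past lens 1, i.e. 50.063 cm beyond lens 2, so it is a virtual object for lens 2: d_o2 = 44 - 94.063 = -50.063 cm.
Lens 2: 1/d_i2 = 1/f_2 - 1/d_o2 = 1/(-19.5) - 1/(-50.063) = -0.03131 cm^-1, so d_i2 = -31.942 cm.
m_2 = -(-31.942)/(-50.063) = -0.6380.
Overall magnification: m = m_1 m_2 = 2.7914.

2.79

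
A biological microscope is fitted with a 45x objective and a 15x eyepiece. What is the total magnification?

675

The overall magnification of a compound microscope is the product of the objective and eyepiece magnifications:
M = M_obj x M_eye = 45 x 15 = 675.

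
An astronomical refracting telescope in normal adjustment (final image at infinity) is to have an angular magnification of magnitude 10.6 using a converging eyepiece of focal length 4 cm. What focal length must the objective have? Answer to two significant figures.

|M| = f_obj/|f_eye|, so f_obj = |M| x |f_eye| = 10.6 x 4 = 42.400 cm.

42 cm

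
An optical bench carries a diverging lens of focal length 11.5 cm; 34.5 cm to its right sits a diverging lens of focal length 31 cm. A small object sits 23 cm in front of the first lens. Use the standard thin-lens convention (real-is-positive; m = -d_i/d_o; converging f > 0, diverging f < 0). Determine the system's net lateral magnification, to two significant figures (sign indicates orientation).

Lens 1: 1/d_i1 = 1/f_1 - 1/d_o1 = 1/(-11.5) - 1/23 = -0.13043 cm^-1, so d_i1 = -7.667 cm.
m_1 = -(-7.667)/23 = 0.3333.
The intermediate image is virtual, 7.667 cm to the left of lens 1, so d_o2 = L - d_i1 = 34.5 - (-7.667) = 42.167 cm.
Lens 2: 1/d_i2 = 1/f_2 - 1/d_o2 = 1/(-31) - 1/(42.167) = -0.05597 cm^-1, so d_i2 = -17.866 cm.
m_2 = -(-17.866)/(42.167) = 0.4237.
Overall magnification: m = m_1 m_2 = 0.1412.

0.14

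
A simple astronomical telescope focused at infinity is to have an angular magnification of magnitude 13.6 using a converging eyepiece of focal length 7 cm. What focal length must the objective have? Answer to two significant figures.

|M| = f_obj/|f_eye|, so f_obj = |M| x |f_eye| = 13.6 x 7 = 95.200 cm.

95 cm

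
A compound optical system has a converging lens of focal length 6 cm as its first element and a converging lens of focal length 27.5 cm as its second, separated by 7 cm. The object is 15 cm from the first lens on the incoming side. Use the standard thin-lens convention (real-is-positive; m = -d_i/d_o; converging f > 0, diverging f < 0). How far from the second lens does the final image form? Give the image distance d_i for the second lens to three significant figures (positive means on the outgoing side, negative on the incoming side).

2.70 cm

Applying the thin-lens equation to the first lens, 1/6 = 1/15 + 1/d_i1, which gives d_i1 = 10.000 cm.
This image would form 10.000 cm past lens 1, i.e. 3.000 cm beyond lens 2, so it is a virtual object for lens 2: d_o2 = 7 - 10.000 = -3.000 cm.
Applying the thin-lens equation again with f_2 = 27.5 cm and d_o2 = -3.000 cm gives d_i2 = 2.705 cm.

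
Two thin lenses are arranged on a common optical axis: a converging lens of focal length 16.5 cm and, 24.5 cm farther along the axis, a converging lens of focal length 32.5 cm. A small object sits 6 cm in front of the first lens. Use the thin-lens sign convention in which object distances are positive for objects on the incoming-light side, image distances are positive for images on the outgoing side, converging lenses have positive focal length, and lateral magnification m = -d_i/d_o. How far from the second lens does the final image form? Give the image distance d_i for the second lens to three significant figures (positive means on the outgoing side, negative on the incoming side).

Applying the thin-lens equation to the first lens, 1/16.5 = 1/6 + 1/d_i1, which gives d_i1 = -9.429 cm.
The intermediate image is virtual, 9.429 cm to the left of lens 1, so d_o2 = L - d_i1 = 24.5 - (-9.429) = 33.929 cm.
Applying the thin-lens equation again with f_2 = 32.5 cm and d_o2 = 33.929 cm gives d_i2 = 771.875 cm.

772 cm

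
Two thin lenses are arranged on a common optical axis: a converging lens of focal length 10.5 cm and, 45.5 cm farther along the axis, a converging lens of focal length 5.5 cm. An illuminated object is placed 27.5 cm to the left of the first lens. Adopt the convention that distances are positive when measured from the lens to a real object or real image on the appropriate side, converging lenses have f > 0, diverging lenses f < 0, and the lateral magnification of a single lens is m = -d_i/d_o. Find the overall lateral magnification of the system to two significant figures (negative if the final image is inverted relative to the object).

Applying the thin-lens equation to the first lens, 1/10.5 = 1/27.5 + 1/d_i1, which gives d_i1 = 16.985 cm.
Its lateral magnification is m_1 = -d_i1/d_o1 = -(16.985)/27.5 = -0.6176.
That image sits 28.515 cm in front of the second lens, so d_o2 = 28.515 cm.
Applying the thin-lens equation again with f_2 = 5.5 cm and d_o2 = 28.515 cm gives d_i2 = 6.814 cm.
m_2 = -(6.814)/(28.515) = -0.2390.
Overall magnification: m = m_1 m_2 = 0.1476.

0.15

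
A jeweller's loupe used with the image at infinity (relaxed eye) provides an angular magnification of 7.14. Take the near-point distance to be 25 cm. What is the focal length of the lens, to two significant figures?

For the image at infinity, M = D/f.
f = D/M = 25/7.14 = 3.501 cm.

3.5 cm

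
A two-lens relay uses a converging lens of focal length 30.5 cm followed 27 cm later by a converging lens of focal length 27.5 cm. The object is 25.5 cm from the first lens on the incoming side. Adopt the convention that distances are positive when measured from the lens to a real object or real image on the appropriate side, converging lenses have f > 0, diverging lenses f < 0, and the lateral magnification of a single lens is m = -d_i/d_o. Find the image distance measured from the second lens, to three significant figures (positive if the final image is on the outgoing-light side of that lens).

32.4 cm

First lens: d_i1 = 1/(1/30.5 - 1/25.5) = -155.550 cm.
With d_i1 < 0 the first image is virtual and lies on the object side; the object distance for lens 2 is d_o2 = 27 - (-155.550) = 182.550 cm.
Second lens: d_i2 = 1/(1/27.5 - 1/(182.550)) = 32.377 cm.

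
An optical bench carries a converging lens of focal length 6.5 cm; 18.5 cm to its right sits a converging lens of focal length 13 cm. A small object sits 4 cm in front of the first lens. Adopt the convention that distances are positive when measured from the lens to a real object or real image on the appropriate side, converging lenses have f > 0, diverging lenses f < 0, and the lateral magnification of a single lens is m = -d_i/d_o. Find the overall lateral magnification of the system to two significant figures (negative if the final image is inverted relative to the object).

-2.1

First lens: d_i1 = 1/(1/6.5 - 1/4) = -10.400 cm.
m_1 = -(-10.400)/4 = 2.6000.
With d_i1 < 0 the first image is virtual and lies on the object side; the object distance for lens 2 is d_o2 = 18.5 - (-10.400) = 28.900 cm.
Second lens: d_i2 = 1/(1/13 - 1/(28.900)) = 23.629 cm.
m_2 = -(23.629)/(28.900) = -0.8176.
The system's lateral magnification is m_1 m_2 = (2.6000)(-0.8176) = -2.1258.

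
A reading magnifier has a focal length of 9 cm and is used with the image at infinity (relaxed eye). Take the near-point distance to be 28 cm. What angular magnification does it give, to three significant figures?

M = D/f = 28/9 = 3.111.

3.11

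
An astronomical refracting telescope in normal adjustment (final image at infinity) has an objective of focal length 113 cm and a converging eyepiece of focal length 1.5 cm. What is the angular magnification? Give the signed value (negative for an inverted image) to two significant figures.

M = -f_obj/f_eye = -113/(1.5) = -75.333.

-75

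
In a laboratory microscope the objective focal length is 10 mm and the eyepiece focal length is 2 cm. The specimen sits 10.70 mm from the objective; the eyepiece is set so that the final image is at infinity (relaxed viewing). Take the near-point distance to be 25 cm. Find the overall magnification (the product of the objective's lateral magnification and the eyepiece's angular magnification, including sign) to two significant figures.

Convert to cm: f_obj = 10 mm = 1 cm; d_o = 10.70 mm = 1.07 cm.
Objective: 1/d_i = 1/f_obj - 1/d_o = 1/1 - 1/1.07 = 0.06542 cm^-1, so d_i = 15.286 cm.
m_obj = -d_i/d_o = -15.286/1.07 = -14.286.
Eyepiece angular magnification (image at infinity): M_eye = D/f_e = 25/2 = 12.500.
Overall M = m_obj x M_eye = (-14.286)(12.500) = -178.57.

-180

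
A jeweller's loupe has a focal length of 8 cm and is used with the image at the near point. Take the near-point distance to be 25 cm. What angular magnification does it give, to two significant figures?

4.1

M = 1 + D/f = 1 + 25/8 = 4.125.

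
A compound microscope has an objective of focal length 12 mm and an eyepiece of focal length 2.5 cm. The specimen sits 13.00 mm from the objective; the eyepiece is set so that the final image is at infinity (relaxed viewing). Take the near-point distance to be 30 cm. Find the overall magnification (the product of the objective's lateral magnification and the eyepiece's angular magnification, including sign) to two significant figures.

-140

Convert to cm: f_obj = 12 mm = 1.2 cm; d_o = 13.00 mm = 1.30 cm.
Objective: 1/d_i = 1/f_obj - 1/d_o = 1/1.2 - 1/1.30 = 0.06410 cm^-1, so d_i = 15.600 cm.
m_obj = -d_i/d_o = -15.600/1.30 = -12.000.
Eyepiece angular magnification (image at infinity): M_eye = D/f_e = 30/2.5 = 12.000.
Overall M = m_obj x M_eye = (-12.000)(12.000) = -144.00.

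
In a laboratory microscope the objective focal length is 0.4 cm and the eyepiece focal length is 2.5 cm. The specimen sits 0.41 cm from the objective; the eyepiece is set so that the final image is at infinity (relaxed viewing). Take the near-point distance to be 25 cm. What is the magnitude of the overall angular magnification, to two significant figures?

Objective: 1/d_i = 1/f_obj - 1/d_o = 1/0.4 - 1/0.41 = 0.06098 cm^-1, so d_i = 16.400 cm.
m_obj = -d_i/d_o = -16.400/0.41 = -40.000.
Eyepiece angular magnification (image at infinity): M_eye = D/f_e = 25/2.5 = 10.000.
Overall M = m_obj x M_eye = (-40.000)(10.000) = -400.00.
|M| = 400.00.

400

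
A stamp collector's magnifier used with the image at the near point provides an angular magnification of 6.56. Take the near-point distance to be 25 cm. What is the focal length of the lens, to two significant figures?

For the image at the near point, M = 1 + D/f.
f = D/(M - 1) = 25/(6.56 - 1) = 4.496 cm.

4.5 cm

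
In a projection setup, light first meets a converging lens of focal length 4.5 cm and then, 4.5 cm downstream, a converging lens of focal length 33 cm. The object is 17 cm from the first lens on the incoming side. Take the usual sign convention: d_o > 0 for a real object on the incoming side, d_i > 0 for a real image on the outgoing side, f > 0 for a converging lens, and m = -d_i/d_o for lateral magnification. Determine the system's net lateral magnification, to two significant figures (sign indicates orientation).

Applying the thin-lens equation to the first lens, 1/4.5 = 1/17 + 1/d_i1, which gives d_i1 = 6.120 cm.
Its lateral magnification is m_1 = -d_i1/d_o1 = -(6.120)/17 = -0.3600.
Since 6.120 cm > 4.5 cm, the first image lies past the second lens and serves as a virtual object: d_o2 = L - d_i1 = -1.620 cm.
Applying the thin-lens equation again with f_2 = 33 cm and d_o2 = -1.620 cm gives d_i2 = 1.544 cm.
m_2 = -(1.544)/(-1.620) = 0.9532.
The system's lateral magnification is m_1 m_2 = (-0.3600)(0.9532) = -0.3432.

-0.34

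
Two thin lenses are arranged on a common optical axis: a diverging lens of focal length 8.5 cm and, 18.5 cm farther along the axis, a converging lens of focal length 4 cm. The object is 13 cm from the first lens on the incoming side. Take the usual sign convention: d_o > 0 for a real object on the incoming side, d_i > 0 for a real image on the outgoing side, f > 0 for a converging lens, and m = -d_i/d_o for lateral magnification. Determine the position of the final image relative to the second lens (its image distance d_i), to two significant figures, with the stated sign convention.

First lens: d_i1 = 1/(1/(-8.5) - 1/13) = -5.140 cm.
With d_i1 < 0 the first image is virtual and lies on the object side; the object distance for lens 2 is d_o2 = 18.5 - (-5.140) = 23.640 cm.
Second lens: d_i2 = 1/(1/4 - 1/(23.640)) = 4.815 cm.

4.8 cm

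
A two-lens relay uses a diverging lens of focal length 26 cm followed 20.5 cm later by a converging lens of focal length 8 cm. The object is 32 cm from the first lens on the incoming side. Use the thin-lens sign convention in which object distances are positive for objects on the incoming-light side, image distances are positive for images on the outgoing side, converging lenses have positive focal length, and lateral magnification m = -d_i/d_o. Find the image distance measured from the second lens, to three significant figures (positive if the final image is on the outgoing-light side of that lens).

10.4 cm

First lens: d_i1 = 1/(1/(-26) - 1/32) = -14.345 cm.
With d_i1 < 0 the first image is virtual and lies on the object side; the object distance for lens 2 is d_o2 = 20.5 - (-14.345) = 34.845 cm.
Second lens: d_i2 = 1/(1/8 - 1/(34.845)) = 10.384 cm.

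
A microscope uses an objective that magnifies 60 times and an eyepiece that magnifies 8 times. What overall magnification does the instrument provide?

The overall magnification of a compound microscope is the product of the objective and eyepiece magnifications:
M = M_obj x M_eye = 60 x 8 = 480.

480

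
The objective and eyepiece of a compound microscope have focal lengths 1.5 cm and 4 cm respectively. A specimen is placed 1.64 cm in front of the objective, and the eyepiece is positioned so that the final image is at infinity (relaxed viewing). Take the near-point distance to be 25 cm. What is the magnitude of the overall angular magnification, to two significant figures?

Objective: 1/d_i = 1/f_obj - 1/d_o = 1/1.5 - 1/1.64 = 0.05691 cm^-1, so d_i = 17.571 cm.
m_obj = -d_i/d_o = -17.571/1.64 = -10.714.
Eyepiece angular magnification (image at infinity): M_eye = D/f_e = 25/4 = 6.250.
Overall M = m_obj x M_eye = (-10.714)(6.250) = -66.96.
|M| = 66.96.

67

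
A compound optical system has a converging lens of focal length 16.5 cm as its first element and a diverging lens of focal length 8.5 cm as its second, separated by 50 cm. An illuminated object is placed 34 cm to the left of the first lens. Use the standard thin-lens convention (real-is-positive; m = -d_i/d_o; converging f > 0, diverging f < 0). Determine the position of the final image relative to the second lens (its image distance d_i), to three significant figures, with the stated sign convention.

Lens 1: 1/d_i1 = 1/f_1 - 1/d_o1 = 1/16.5 - 1/34 = 0.03119 cm^-1, so d_i1 = 32.057 cm.
That image sits 17.943 cm in front of the second lens, so d_o2 = 17.943 cm.
Lens 2: 1/d_i2 = 1/f_2 - 1/d_o2 = 1/(-8.5) - 1/(17.943) = -0.17338 cm^-1, so d_i2 = -5.768 cm.

-5.77 cm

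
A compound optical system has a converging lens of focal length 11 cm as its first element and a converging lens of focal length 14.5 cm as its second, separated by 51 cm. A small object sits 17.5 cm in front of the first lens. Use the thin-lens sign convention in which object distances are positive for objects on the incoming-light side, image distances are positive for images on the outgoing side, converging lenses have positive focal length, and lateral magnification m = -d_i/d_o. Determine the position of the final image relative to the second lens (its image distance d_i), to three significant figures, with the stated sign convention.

45.0 cm

First lens: d_i1 = 1/(1/11 - 1/17.5) = 29.615 cm.
That image sits 21.385 cm in front of the second lens, so d_o2 = 21.385 cm.
Second lens: d_i2 = 1/(1/14.5 - 1/(21.385)) = 45.039 cm.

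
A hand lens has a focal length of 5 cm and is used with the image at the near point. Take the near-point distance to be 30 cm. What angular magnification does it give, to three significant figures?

M = 1 + D/f = 1 + 30/5 = 7.000.

7.00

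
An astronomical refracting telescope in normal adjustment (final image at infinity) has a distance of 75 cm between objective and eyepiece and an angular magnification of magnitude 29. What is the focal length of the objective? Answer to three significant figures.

72.5 cm

In normal adjustment the tube length equals f_obj + f_eye and |M| = f_obj/f_eye.
So f_obj = 29 f_eye and 29 f_eye + f_eye = 75 cm, giving f_eye = 75/30 = 2.500 cm and f_obj = 72.500 cm.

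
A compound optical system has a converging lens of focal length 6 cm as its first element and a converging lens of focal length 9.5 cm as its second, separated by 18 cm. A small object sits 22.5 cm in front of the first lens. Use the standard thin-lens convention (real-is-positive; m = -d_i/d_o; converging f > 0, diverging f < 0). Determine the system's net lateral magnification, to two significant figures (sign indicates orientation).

11

Lens 1: 1/d_i1 = 1/f_1 - 1/d_o1 = 1/6 - 1/22.5 = 0.12222 cm^-1, so d_i1 = 8.182 cm.
m_1 = -(8.182)/22.5 = -0.3636.
That image sits 9.818 cm in front of the second lens, so d_o2 = 9.818 cm.
Lens 2: 1/d_i2 = 1/f_2 - 1/d_o2 = 1/9.5 - 1/(9.818) = 0.00341 cm^-1, so d_i2 = 293.143 cm.
m_2 = -(293.143)/(9.818) = -29.8571.
Overall magnification: m = m_1 m_2 = 10.8571.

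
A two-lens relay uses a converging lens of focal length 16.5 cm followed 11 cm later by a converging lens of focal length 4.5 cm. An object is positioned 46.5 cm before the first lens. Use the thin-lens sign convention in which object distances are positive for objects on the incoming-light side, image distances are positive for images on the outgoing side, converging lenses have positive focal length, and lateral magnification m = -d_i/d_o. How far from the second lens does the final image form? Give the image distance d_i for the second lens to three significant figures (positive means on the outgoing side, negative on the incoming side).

First lens: d_i1 = 1/(1/16.5 - 1/46.5) = 25.575 cm.
Since 25.575 cm > 11 cm, the first image lies past the second lens and serves as a virtual object: d_o2 = L - d_i1 = -14.575 cm.
Second lens: d_i2 = 1/(1/4.5 - 1/(-14.575)) = 3.438 cm.

3.44 cm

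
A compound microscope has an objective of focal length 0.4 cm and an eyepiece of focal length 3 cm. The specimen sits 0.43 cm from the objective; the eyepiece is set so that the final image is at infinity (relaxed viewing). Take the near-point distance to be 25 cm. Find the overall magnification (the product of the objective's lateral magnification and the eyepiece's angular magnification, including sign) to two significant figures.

-110

Objective: 1/d_i = 1/f_obj - 1/d_o = 1/0.4 - 1/0.43 = 0.17442 cm^-1, so d_i = 5.733 cm.
m_obj = -d_i/d_o = -5.733/0.43 = -13.333.
Eyepiece angular magnification (image at infinity): M_eye = D/f_e = 25/3 = 8.333.
Overall M = m_obj x M_eye = (-13.333)(8.333) = -111.11.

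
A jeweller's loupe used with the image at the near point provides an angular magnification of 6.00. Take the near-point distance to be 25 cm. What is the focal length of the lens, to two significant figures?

5.0 cm

For the image at the near point, M = 1 + D/f.
f = D/(M - 1) = 25/(6.0 - 1) = 5.000 cm.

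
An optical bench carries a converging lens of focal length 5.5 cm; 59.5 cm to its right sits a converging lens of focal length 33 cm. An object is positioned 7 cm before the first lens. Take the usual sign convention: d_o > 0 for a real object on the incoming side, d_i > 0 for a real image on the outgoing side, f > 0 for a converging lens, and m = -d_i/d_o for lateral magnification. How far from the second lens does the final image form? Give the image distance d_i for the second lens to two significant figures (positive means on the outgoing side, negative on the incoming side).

Lens 1: 1/d_i1 = 1/f_1 - 1/d_o1 = 1/5.5 - 1/7 = 0.03896 cm^-1, so d_i1 = 25.667 cm.
That image sits 33.833 cm in front of the second lens, so d_o2 = 33.833 cm.
Lens 2: 1/d_i2 = 1/f_2 - 1/d_o2 = 1/33 - 1/(33.833) = 0.00075 cm^-1, so d_i2 = 1339.800 cm.

1300 cm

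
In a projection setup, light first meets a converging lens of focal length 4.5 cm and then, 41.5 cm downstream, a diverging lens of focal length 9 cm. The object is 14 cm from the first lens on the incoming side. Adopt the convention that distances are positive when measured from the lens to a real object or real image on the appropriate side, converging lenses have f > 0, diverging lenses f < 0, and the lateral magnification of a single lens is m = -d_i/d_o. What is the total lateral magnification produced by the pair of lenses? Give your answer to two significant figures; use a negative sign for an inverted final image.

Lens 1: 1/d_i1 = 1/f_1 - 1/d_o1 = 1/4.5 - 1/14 = 0.15079 cm^-1, so d_i1 = 6.632 cm.
m_1 = -(6.632)/14 = -0.4737.
The intermediate image is 6.632 cm to the right of lens 1, so d_o2 = L - d_i1 = 41.5 - 6.632 = 34.868 cm.
Lens 2: 1/d_i2 = 1/f_2 - 1/d_o2 = 1/(-9) - 1/(34.868) = -0.13979 cm^-1, so d_i2 = -7.154 cm.
m_2 = -(-7.154)/(34.868) = 0.2052.
Total m = m_1 x m_2 = (-0.4737)(0.2052) = -0.0972.

-0.097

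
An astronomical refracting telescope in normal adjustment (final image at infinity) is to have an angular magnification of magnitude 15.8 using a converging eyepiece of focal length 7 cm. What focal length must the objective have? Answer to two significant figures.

110 cm

|M| = f_obj/|f_eye|, so f_obj = |M| x |f_eye| = 15.8 x 7 = 110.600 cm.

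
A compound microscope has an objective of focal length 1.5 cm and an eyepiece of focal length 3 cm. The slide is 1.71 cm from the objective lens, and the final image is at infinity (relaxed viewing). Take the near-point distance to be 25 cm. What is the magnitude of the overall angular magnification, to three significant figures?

59.5

Objective: 1/d_i = 1/f_obj - 1/d_o = 1/1.5 - 1/1.71 = 0.08187 cm^-1, so d_i = 12.214 cm.
m_obj = -d_i/d_o = -12.214/1.71 = -7.143.
Eyepiece angular magnification (image at infinity): M_eye = D/f_e = 25/3 = 8.333.
Overall M = m_obj x M_eye = (-7.143)(8.333) = -59.52.
|M| = 59.52.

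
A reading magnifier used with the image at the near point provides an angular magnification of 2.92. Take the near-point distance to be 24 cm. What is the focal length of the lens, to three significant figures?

12.5 cm

For the image at the near point, M = 1 + D/f.
f = D/(M - 1) = 24/(2.92 - 1) = 12.500 cm.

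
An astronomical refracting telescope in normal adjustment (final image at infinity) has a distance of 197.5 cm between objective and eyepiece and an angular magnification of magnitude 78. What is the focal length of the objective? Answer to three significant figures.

In normal adjustment the tube length equals f_obj + f_eye and |M| = f_obj/f_eye.
So f_obj = 78 f_eye and 78 f_eye + f_eye = 197.5 cm, giving f_eye = 197.5/79 = 2.500 cm and f_obj = 195.000 cm.

195 cm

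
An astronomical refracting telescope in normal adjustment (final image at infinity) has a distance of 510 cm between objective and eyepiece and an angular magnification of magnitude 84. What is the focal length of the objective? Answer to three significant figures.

In normal adjustment the tube length equals f_obj + f_eye and |M| = f_obj/f_eye.
So f_obj = 84 f_eye and 84 f_eye + f_eye = 510 cm, giving f_eye = 510/85 = 6.000 cm and f_obj = 504.000 cm.

504 cm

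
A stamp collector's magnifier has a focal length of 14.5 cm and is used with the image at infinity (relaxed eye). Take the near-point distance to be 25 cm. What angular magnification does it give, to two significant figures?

1.7

M = D/f = 25/14.5 = 1.724.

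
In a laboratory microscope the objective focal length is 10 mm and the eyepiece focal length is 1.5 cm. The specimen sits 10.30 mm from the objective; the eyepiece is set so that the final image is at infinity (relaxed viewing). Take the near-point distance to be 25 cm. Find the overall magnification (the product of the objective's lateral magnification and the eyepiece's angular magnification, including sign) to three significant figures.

Convert to cm: f_obj = 10 mm = 1 cm; d_o = 10.30 mm = 1.03 cm.
Objective: 1/d_i = 1/f_obj - 1/d_o = 1/1 - 1/1.03 = 0.02913 cm^-1, so d_i = 34.333 cm.
m_obj = -d_i/d_o = -34.333/1.03 = -33.333.
Eyepiece angular magnification (image at infinity): M_eye = D/f_e = 25/1.5 = 16.667.
Overall M = m_obj x M_eye = (-33.333)(16.667) = -555.56.

-556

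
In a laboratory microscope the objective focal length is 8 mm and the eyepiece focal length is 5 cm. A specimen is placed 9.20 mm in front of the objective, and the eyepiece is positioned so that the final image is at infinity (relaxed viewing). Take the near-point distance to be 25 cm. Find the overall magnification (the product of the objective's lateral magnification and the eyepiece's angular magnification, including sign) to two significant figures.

Convert to cm: f_obj = 8 mm = 0.8 cm; d_o = 9.20 mm = 0.92 cm.
Objective: 1/d_i = 1/f_obj - 1/d_o = 1/0.8 - 1/0.92 = 0.16304 cm^-1, so d_i = 6.133 cm.
m_obj = -d_i/d_o = -6.133/0.92 = -6.667.
Eyepiece angular magnification (image at infinity): M_eye = D/f_e = 25/5 = 5.000.
Overall M = m_obj x M_eye = (-6.667)(5.000) = -33.33.

-33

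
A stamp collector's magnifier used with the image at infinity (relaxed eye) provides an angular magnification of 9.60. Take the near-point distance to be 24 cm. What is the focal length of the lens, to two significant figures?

For the image at infinity, M = D/f.
f = D/M = 24/9.6 = 2.500 cm.

2.5 cm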